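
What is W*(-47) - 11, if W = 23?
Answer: -1092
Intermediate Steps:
W*(-47) - 11 = 23*(-47) - 11 = -1081 - 11 = -1092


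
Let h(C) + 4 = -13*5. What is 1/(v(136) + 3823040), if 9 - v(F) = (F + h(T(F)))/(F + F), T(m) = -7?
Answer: 272/1039869261 ≈ 2.6157e-7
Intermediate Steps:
h(C) = -69 (h(C) = -4 - 13*5 = -4 - 65 = -69)
v(F) = 9 - (-69 + F)/(2*F) (v(F) = 9 - (F - 69)/(F + F) = 9 - (-69 + F)/(2*F))
1/(v(136) + 3823040) = 1/((1/2)*(69 + 17*136)/136 + 3823040) = 1/((1/2)*(1/136)*(69 + 2312) + 3823040) = 1/((1/2)*(1/136)*2381 + 3823040) = 1/(2381/272 + 3823040) = 1/(1039869261/272) = 272/1039869261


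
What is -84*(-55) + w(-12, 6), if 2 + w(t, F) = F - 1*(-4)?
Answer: 4628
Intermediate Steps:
w(t, F) = 2 + F (w(t, F) = -2 + (F - 1*(-4)) = -2 + (F + 4) = -2 + (4 + F) = 2 + F)
-84*(-55) + w(-12, 6) = -84*(-55) + (2 + 6) = 4620 + 8 = 4628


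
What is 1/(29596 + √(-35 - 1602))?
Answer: 29596/875924853 - I*√1637/875924853 ≈ 3.3788e-5 - 4.6191e-8*I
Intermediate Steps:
1/(29596 + √(-35 - 1602)) = 1/(29596 + √(-1637)) = 1/(29596 + I*√1637)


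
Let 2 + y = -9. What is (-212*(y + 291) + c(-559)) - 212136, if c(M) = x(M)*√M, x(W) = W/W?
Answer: -271496 + I*√559 ≈ -2.715e+5 + 23.643*I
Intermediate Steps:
y = -11 (y = -2 - 9 = -11)
x(W) = 1
c(M) = √M (c(M) = 1*√M = √M)
(-212*(y + 291) + c(-559)) - 212136 = (-212*(-11 + 291) + √(-559)) - 212136 = (-212*280 + I*√559) - 212136 = (-59360 + I*√559) - 212136 = -271496 + I*√559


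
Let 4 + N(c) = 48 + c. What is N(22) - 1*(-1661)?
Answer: 1727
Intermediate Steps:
N(c) = 44 + c (N(c) = -4 + (48 + c) = 44 + c)
N(22) - 1*(-1661) = (44 + 22) - 1*(-1661) = 66 + 1661 = 1727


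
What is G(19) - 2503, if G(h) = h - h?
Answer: -2503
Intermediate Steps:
G(h) = 0
G(19) - 2503 = 0 - 2503 = -2503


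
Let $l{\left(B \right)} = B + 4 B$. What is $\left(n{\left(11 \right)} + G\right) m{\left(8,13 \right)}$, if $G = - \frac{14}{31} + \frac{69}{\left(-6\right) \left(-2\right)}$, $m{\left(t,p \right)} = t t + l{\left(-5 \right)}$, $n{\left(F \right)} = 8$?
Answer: $\frac{64311}{124} \approx 518.64$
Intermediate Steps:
$l{\left(B \right)} = 5 B$
$m{\left(t,p \right)} = -25 + t^{2}$ ($m{\left(t,p \right)} = t t + 5 \left(-5\right) = t^{2} - 25 = -25 + t^{2}$)
$G = \frac{657}{124}$ ($G = \left(-14\right) \frac{1}{31} + \frac{69}{12} = - \frac{14}{31} + 69 \cdot \frac{1}{12} = - \frac{14}{31} + \frac{23}{4} = \frac{657}{124} \approx 5.2984$)
$\left(n{\left(11 \right)} + G\right) m{\left(8,13 \right)} = \left(8 + \frac{657}{124}\right) \left(-25 + 8^{2}\right) = \frac{1649 \left(-25 + 64\right)}{124} = \frac{1649}{124} \cdot 39 = \frac{64311}{124}$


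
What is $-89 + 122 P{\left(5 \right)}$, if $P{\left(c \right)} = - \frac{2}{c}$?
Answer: $- \frac{689}{5} \approx -137.8$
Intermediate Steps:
$-89 + 122 P{\left(5 \right)} = -89 + 122 \left(- \frac{2}{5}\right) = -89 - \frac{244}{5} = - \frac{689}{5}$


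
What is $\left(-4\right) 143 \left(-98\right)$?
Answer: $56056$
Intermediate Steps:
$\left(-4\right) 143 \left(-98\right) = \left(-572\right) \left(-98\right) = 56056$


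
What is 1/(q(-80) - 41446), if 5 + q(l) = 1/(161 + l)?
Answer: -81/3357530 ≈ -2.4125e-5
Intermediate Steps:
q(l) = -5 + 1/(161 + l)
1/(q(-80) - 41446) = 1/((-804 - 5*(-80))/(161 - 80) - 41446) = 1/((-804 + 400)/81 - 41446) = 1/((1/81)*(-404) - 41446) = 1/(-404/81 - 41446) = 1/(-3357530/81) = -81/3357530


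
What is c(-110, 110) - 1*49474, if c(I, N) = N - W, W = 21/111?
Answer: -1826475/37 ≈ -49364.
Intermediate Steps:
W = 7/37 (W = 21*(1/111) = 7/37 ≈ 0.18919)
c(I, N) = -7/37 + N (c(I, N) = N - 1*7/37 = N - 7/37 = -7/37 + N)
c(-110, 110) - 1*49474 = (-7/37 + 110) - 1*49474 = 4063/37 - 49474 = -1826475/37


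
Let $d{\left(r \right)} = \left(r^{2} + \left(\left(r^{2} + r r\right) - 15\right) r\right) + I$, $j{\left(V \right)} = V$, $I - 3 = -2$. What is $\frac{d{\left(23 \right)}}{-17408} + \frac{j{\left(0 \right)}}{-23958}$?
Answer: $- \frac{24519}{17408} \approx -1.4085$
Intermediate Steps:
$I = 1$ ($I = 3 - 2 = 1$)
$d{\left(r \right)} = 1 + r^{2} + r \left(-15 + 2 r^{2}\right)$ ($d{\left(r \right)} = \left(r^{2} + \left(\left(r^{2} + r r\right) - 15\right) r\right) + 1 = \left(r^{2} + \left(\left(r^{2} + r^{2}\right) - 15\right) r\right) + 1 = \left(r^{2} + \left(2 r^{2} - 15\right) r\right) + 1 = \left(r^{2} + \left(-15 + 2 r^{2}\right) r\right) + 1 = \left(r^{2} + r \left(-15 + 2 r^{2}\right)\right) + 1 = 1 + r^{2} + r \left(-15 + 2 r^{2}\right)$)
$\frac{d{\left(23 \right)}}{-17408} + \frac{j{\left(0 \right)}}{-23958} = \frac{1 + 23^{2} - 345 + 2 \cdot 23^{3}}{-17408} + \frac{0}{-23958} = \left(1 + 529 - 345 + 2 \cdot 12167\right) \left(- \frac{1}{17408}\right) + 0 \left(- \frac{1}{23958}\right) = \left(1 + 529 - 345 + 24334\right) \left(- \frac{1}{17408}\right) + 0 = 24519 \left(- \frac{1}{17408}\right) + 0 = - \frac{24519}{17408} + 0 = - \frac{24519}{17408}$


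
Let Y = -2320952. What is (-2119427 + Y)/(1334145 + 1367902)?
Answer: -4440379/2702047 ≈ -1.6433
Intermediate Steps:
(-2119427 + Y)/(1334145 + 1367902) = (-2119427 - 2320952)/(1334145 + 1367902) = -4440379/2702047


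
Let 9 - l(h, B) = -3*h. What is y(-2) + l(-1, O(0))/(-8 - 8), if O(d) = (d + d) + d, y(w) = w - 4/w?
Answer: -3/8 ≈ -0.37500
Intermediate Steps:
y(w) = w - 4/w
O(d) = 3*d (O(d) = 2*d + d = 3*d)
l(h, B) = 9 + 3*h (l(h, B) = 9 - (-3)*h = 9 + 3*h)
y(-2) + l(-1, O(0))/(-8 - 8) = (-2 - 4/(-2)) + (9 + 3*(-1))/(-8 - 8) = (-2 - 4*(-½)) + (9 - 3)/(-16) = (-2 + 2) - 1/16*6 = 0 - 3/8 = -3/8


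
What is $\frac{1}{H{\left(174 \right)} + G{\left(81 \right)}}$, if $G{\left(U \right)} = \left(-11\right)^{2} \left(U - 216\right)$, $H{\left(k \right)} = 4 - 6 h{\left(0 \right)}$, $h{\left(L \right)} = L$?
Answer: $- \frac{1}{16331} \approx -6.1233 \cdot 10^{-5}$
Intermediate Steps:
$H{\left(k \right)} = 4$ ($H{\left(k \right)} = 4 - 0 = 4 + 0 = 4$)
$G{\left(U \right)} = -26136 + 121 U$ ($G{\left(U \right)} = 121 \left(-216 + U\right) = -26136 + 121 U$)
$\frac{1}{H{\left(174 \right)} + G{\left(81 \right)}} = \frac{1}{4 + \left(-26136 + 121 \cdot 81\right)} = \frac{1}{4 + \left(-26136 + 9801\right)} = \frac{1}{4 - 16335} = \frac{1}{-16331} = - \frac{1}{16331}$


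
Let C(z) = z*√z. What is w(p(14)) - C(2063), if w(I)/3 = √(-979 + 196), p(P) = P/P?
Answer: -2063*√2063 + 9*I*√87 ≈ -93702.0 + 83.946*I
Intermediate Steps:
C(z) = z^(3/2)
p(P) = 1
w(I) = 9*I*√87 (w(I) = 3*√(-979 + 196) = 3*√(-783) = 3*(3*I*√87) = 9*I*√87)
w(p(14)) - C(2063) = 9*I*√87 - 2063^(3/2) = 9*I*√87 - 2063*√2063 = -2063*√2063 + 9*I*√87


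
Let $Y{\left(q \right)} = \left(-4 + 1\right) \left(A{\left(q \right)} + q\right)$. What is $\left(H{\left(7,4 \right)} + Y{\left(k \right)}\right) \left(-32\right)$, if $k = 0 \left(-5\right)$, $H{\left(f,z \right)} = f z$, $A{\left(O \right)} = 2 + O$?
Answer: $-704$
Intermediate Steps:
$k = 0$
$Y{\left(q \right)} = -6 - 6 q$ ($Y{\left(q \right)} = \left(-4 + 1\right) \left(\left(2 + q\right) + q\right) = - 3 \left(2 + 2 q\right) = -6 - 6 q$)
$\left(H{\left(7,4 \right)} + Y{\left(k \right)}\right) \left(-32\right) = \left(7 \cdot 4 - 6\right) \left(-32\right) = \left(28 + \left(-6 + 0\right)\right) \left(-32\right) = \left(28 - 6\right) \left(-32\right) = 22 \left(-32\right) = -704$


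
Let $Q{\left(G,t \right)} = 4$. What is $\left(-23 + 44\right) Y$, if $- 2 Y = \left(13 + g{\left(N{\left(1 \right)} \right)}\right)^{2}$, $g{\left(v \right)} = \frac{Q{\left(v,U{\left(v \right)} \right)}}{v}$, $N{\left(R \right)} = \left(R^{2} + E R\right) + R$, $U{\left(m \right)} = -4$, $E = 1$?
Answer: $- \frac{12943}{6} \approx -2157.2$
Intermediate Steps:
$N{\left(R \right)} = R^{2} + 2 R$ ($N{\left(R \right)} = \left(R^{2} + 1 R\right) + R = \left(R^{2} + R\right) + R = \left(R + R^{2}\right) + R = R^{2} + 2 R$)
$g{\left(v \right)} = \frac{4}{v}$
$Y = - \frac{1849}{18}$ ($Y = - \frac{\left(13 + \frac{4}{1 \left(2 + 1\right)}\right)^{2}}{2} = - \frac{\left(13 + \frac{4}{1 \cdot 3}\right)^{2}}{2} = - \frac{\left(13 + \frac{4}{3}\right)^{2}}{2} = - \frac{\left(\frac{43}{3}\right)^{2}}{2} = \left(- \frac{1}{2}\right) \frac{1849}{9} = - \frac{1849}{18} \approx -102.72$)
$\left(-23 + 44\right) Y = \left(-23 + 44\right) \left(- \frac{1849}{18}\right) = 21 \left(- \frac{1849}{18}\right) = - \frac{12943}{6}$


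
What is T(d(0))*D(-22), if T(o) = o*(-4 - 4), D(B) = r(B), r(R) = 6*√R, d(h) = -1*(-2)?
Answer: -96*I*√22 ≈ -450.28*I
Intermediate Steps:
d(h) = 2
D(B) = 6*√B
T(o) = -8*o (T(o) = o*(-8) = -8*o)
T(d(0))*D(-22) = (-8*2)*(6*√(-22)) = -96*I*√22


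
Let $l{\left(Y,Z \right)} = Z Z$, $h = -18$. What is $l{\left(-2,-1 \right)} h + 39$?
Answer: $21$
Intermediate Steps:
$l{\left(Y,Z \right)} = Z^{2}$
$l{\left(-2,-1 \right)} h + 39 = \left(-1\right)^{2} \left(-18\right) + 39 = 1 \left(-18\right) + 39 = -18 + 39 = 21$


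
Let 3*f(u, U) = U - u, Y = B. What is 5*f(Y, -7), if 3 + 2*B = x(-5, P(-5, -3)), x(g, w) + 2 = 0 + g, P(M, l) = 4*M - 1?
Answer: -10/3 ≈ -3.3333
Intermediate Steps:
P(M, l) = -1 + 4*M
x(g, w) = -2 + g (x(g, w) = -2 + (0 + g) = -2 + g)
B = -5 (B = -3/2 + (-2 - 5)/2 = -3/2 + (1/2)*(-7) = -3/2 - 7/2 = -5)
Y = -5
f(u, U) = -u/3 + U/3 (f(u, U) = (U - u)/3 = -u/3 + U/3)
5*f(Y, -7) = 5*(-1/3*(-5) + (1/3)*(-7)) = 5*(5/3 - 7/3) = 5*(-2/3) = -10/3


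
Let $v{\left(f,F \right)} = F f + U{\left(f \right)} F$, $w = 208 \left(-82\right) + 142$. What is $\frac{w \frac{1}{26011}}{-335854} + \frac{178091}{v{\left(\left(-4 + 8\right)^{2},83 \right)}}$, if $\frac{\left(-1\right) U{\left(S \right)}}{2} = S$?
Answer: $- \frac{777892429212031}{5800636533616} \approx -134.1$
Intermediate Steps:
$U{\left(S \right)} = - 2 S$
$w = -16914$ ($w = -17056 + 142 = -16914$)
$v{\left(f,F \right)} = - F f$ ($v{\left(f,F \right)} = F f + - 2 f F = F f - 2 F f = - F f$)
$\frac{w \frac{1}{26011}}{-335854} + \frac{178091}{v{\left(\left(-4 + 8\right)^{2},83 \right)}} = \frac{\left(-16914\right) \frac{1}{26011}}{-335854} + \frac{178091}{\left(-1\right) 83 \left(-4 + 8\right)^{2}} = \left(-16914\right) \frac{1}{26011} \left(- \frac{1}{335854}\right) + \frac{178091}{\left(-1\right) 83 \cdot 4^{2}} = \left(- \frac{16914}{26011}\right) \left(- \frac{1}{335854}\right) + \frac{178091}{\left(-1\right) 83 \cdot 16} = \frac{8457}{4367949197} + \frac{178091}{-1328} = \frac{8457}{4367949197} + 178091 \left(- \frac{1}{1328}\right) = \frac{8457}{4367949197} - \frac{178091}{1328} = - \frac{777892429212031}{5800636533616}$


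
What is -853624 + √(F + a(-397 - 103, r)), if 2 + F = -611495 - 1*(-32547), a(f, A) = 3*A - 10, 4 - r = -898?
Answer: -853624 + I*√576254 ≈ -8.5362e+5 + 759.11*I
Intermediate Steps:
r = 902 (r = 4 - 1*(-898) = 4 + 898 = 902)
a(f, A) = -10 + 3*A
F = -578950 (F = -2 + (-611495 - 1*(-32547)) = -2 + (-611495 + 32547) = -2 - 578948 = -578950)
-853624 + √(F + a(-397 - 103, r)) = -853624 + √(-578950 + (-10 + 3*902)) = -853624 + √(-578950 + (-10 + 2706)) = -853624 + √(-578950 + 2696) = -853624 + √(-576254) = -853624 + I*√576254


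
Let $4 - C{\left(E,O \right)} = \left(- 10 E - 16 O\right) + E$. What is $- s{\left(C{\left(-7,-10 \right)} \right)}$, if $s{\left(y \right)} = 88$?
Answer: $-88$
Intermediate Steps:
$C{\left(E,O \right)} = 4 + 9 E + 16 O$ ($C{\left(E,O \right)} = 4 - \left(\left(- 10 E - 16 O\right) + E\right) = 4 - \left(\left(- 16 O - 10 E\right) + E\right) = 4 - \left(- 16 O - 9 E\right) = 4 + \left(9 E + 16 O\right) = 4 + 9 E + 16 O$)
$- s{\left(C{\left(-7,-10 \right)} \right)} = \left(-1\right) 88 = -88$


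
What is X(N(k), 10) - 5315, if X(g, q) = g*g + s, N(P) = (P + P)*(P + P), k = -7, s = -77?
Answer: 33024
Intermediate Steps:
N(P) = 4*P² (N(P) = (2*P)*(2*P) = 4*P²)
X(g, q) = -77 + g² (X(g, q) = g*g - 77 = g² - 77 = -77 + g²)
X(N(k), 10) - 5315 = (-77 + (4*(-7)²)²) - 5315 = (-77 + (4*49)²) - 5315 = (-77 + 196²) - 5315 = (-77 + 38416) - 5315 = 38339 - 5315 = 33024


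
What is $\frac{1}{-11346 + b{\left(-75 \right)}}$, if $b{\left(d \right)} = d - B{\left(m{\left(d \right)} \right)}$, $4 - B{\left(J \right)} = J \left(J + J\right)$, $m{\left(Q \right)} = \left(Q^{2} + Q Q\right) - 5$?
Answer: $\frac{1}{252888625} \approx 3.9543 \cdot 10^{-9}$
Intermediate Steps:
$m{\left(Q \right)} = -5 + 2 Q^{2}$ ($m{\left(Q \right)} = \left(Q^{2} + Q^{2}\right) - 5 = 2 Q^{2} - 5 = -5 + 2 Q^{2}$)
$B{\left(J \right)} = 4 - 2 J^{2}$ ($B{\left(J \right)} = 4 - J \left(J + J\right) = 4 - J 2 J = 4 - 2 J^{2}$)
$b{\left(d \right)} = -4 + d + 2 \left(-5 + 2 d^{2}\right)^{2}$ ($b{\left(d \right)} = d - \left(4 - 2 \left(-5 + 2 d^{2}\right)^{2}\right) = d + \left(-4 + 2 \left(-5 + 2 d^{2}\right)^{2}\right) = -4 + d + 2 \left(-5 + 2 d^{2}\right)^{2}$)
$\frac{1}{-11346 + b{\left(-75 \right)}} = \frac{1}{-11346 - \left(79 - 2 \left(-5 + 2 \left(-75\right)^{2}\right)^{2}\right)} = \frac{1}{-11346 - \left(79 - 2 \left(-5 + 2 \cdot 5625\right)^{2}\right)} = \frac{1}{-11346 - \left(79 - 2 \left(-5 + 11250\right)^{2}\right)} = \frac{1}{-11346 - \left(79 - 252900050\right)} = \frac{1}{-11346 - -252899971} = \frac{1}{-11346 + 252899971} = \frac{1}{252888625}$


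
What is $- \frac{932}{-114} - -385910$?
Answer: $\frac{21997336}{57} \approx 3.8592 \cdot 10^{5}$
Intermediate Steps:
$- \frac{932}{-114} - -385910 = \left(-932\right) \left(- \frac{1}{114}\right) + 385910 = \frac{466}{57} + 385910 = \frac{21997336}{57}$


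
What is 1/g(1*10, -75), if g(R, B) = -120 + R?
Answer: -1/110 ≈ -0.0090909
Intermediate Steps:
1/g(1*10, -75) = 1/(-120 + 1*10) = 1/(-120 + 10) = 1/(-110) = -1/110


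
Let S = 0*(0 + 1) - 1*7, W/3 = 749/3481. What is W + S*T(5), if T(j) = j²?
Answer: -606928/3481 ≈ -174.35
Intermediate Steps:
W = 2247/3481 (W = 3*(749/3481) = 2247/3481 ≈ 0.64550)
S = -7 (S = 0*1 - 7 = 0 - 7 = -7)
W + S*T(5) = 2247/3481 - 7*5² = 2247/3481 - 7*25 = 2247/3481 - 175 = -606928/3481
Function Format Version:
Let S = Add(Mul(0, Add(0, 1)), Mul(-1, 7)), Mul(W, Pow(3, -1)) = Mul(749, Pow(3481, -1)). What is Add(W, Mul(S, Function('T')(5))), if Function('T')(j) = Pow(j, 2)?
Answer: Rational(-606928, 3481) ≈ -174.35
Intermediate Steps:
W = Rational(2247, 3481) (W = Mul(3, Mul(749, Pow(3481, -1))) = Mul(3, Mul(749, Rational(1, 3481))) = Mul(3, Rational(749, 3481)) = Rational(2247, 3481) ≈ 0.64550)
S = -7 (S = Add(Mul(0, 1), -7) = Add(0, -7) = -7)
Add(W, Mul(S, Function('T')(5))) = Add(Rational(2247, 3481), Mul(-7, Pow(5, 2))) = Add(Rational(2247, 3481), Mul(-7, 25)) = Add(Rational(2247, 3481), -175) = Rational(-606928, 3481)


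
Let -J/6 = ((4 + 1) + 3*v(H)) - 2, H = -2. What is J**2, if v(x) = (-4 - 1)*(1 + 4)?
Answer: 186624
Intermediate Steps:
v(x) = -25 (v(x) = -5*5 = -25)
J = 432 (J = -6*(((4 + 1) + 3*(-25)) - 2) = -6*((5 - 75) - 2) = -6*(-70 - 2) = -6*(-72) = 432)
J**2 = 432**2 = 186624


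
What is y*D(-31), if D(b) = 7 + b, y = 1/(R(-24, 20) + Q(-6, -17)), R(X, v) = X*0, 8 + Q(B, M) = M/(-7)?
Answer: 56/13 ≈ 4.3077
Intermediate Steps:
Q(B, M) = -8 - M/7 (Q(B, M) = -8 + M/(-7) = -8 + M*(-1/7) = -8 - M/7)
R(X, v) = 0
y = -7/39 (y = 1/(0 + (-8 - 1/7*(-17))) = 1/(0 + (-8 + 17/7)) = 1/(0 - 39/7) = 1/(-39/7) = -7/39 ≈ -0.17949)
y*D(-31) = -7*(7 - 31)/39 = -7/39*(-24) = 56/13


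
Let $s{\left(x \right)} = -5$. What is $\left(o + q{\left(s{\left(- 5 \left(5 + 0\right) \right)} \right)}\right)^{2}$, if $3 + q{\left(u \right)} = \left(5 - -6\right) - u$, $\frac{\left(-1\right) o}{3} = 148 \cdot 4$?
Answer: $3108169$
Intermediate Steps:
$o = -1776$ ($o = - 3 \cdot 148 \cdot 4 = \left(-3\right) 592 = -1776$)
$q{\left(u \right)} = 8 - u$ ($q{\left(u \right)} = -3 - \left(-11 + u\right) = 8 - u$)
$\left(o + q{\left(s{\left(- 5 \left(5 + 0\right) \right)} \right)}\right)^{2} = \left(-1776 + \left(8 - -5\right)\right)^{2} = \left(-1776 + \left(8 + 5\right)\right)^{2} = \left(-1776 + 13\right)^{2} = \left(-1763\right)^{2} = 3108169$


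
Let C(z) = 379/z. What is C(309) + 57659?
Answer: 17817010/309 ≈ 57660.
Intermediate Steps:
C(309) + 57659 = 379/309 + 57659 = 17817010/309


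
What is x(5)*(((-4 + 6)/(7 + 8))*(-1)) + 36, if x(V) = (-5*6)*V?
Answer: 56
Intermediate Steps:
x(V) = -30*V
x(5)*(((-4 + 6)/(7 + 8))*(-1)) + 36 = (-30*5)*(((-4 + 6)/(7 + 8))*(-1)) + 36 = -150*2/15*(-1) + 36 = -150*2*(1/15)*(-1) + 36 = -20*(-1) + 36 = -150*(-2/15) + 36 = 20 + 36 = 56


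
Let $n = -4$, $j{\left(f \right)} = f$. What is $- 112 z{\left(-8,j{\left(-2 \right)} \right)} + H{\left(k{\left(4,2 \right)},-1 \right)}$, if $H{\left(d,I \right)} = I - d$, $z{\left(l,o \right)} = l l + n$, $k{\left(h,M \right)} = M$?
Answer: $-6723$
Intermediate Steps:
$z{\left(l,o \right)} = -4 + l^{2}$ ($z{\left(l,o \right)} = l l - 4 = l^{2} - 4 = -4 + l^{2}$)
$- 112 z{\left(-8,j{\left(-2 \right)} \right)} + H{\left(k{\left(4,2 \right)},-1 \right)} = - 112 \left(-4 + \left(-8\right)^{2}\right) - 3 = - 112 \left(-4 + 64\right) - 3 = \left(-112\right) 60 - 3 = -6720 - 3 = -6723$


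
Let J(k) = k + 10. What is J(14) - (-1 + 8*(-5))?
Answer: 65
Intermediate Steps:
J(k) = 10 + k
J(14) - (-1 + 8*(-5)) = (10 + 14) - (-1 + 8*(-5)) = 24 - (-1 - 40) = 24 - 1*(-41) = 24 + 41 = 65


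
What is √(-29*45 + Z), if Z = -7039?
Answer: 2*I*√2086 ≈ 91.345*I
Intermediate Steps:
√(-29*45 + Z) = √(-29*45 - 7039) = √(-1305 - 7039) = √(-8344) = 2*I*√2086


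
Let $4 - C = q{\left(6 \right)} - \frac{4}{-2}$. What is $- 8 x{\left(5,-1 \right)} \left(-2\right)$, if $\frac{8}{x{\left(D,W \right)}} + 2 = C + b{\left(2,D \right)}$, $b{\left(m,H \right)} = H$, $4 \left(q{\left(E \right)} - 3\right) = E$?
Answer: $256$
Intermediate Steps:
$q{\left(E \right)} = 3 + \frac{E}{4}$
$C = - \frac{5}{2}$ ($C = 4 - \left(\left(3 + \frac{1}{4} \cdot 6\right) - \frac{4}{-2}\right) = 4 - \left(\left(3 + \frac{3}{2}\right) - 4 \left(- \frac{1}{2}\right)\right) = 4 - \left(\frac{9}{2} - -2\right) = 4 - \left(\frac{9}{2} + 2\right) = 4 - \frac{13}{2} = - \frac{5}{2} \approx -2.5$)
$x{\left(D,W \right)} = \frac{8}{- \frac{9}{2} + D}$ ($x{\left(D,W \right)} = \frac{8}{-2 + \left(- \frac{5}{2} + D\right)} = \frac{8}{- \frac{9}{2} + D}$)
$- 8 x{\left(5,-1 \right)} \left(-2\right) = - 8 \frac{16}{-9 + 2 \cdot 5} \left(-2\right) = - 8 \frac{16}{-9 + 10} \left(-2\right) = - 8 \cdot \frac{16}{1} \left(-2\right) = - 8 \cdot 16 \cdot 1 \left(-2\right) = \left(-8\right) 16 \left(-2\right) = \left(-128\right) \left(-2\right) = 256$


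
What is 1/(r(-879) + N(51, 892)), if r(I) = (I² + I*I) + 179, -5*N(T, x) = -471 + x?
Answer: 5/7726884 ≈ 6.4709e-7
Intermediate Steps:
N(T, x) = 471/5 - x/5 (N(T, x) = -(-471 + x)/5 = 471/5 - x/5)
r(I) = 179 + 2*I² (r(I) = (I² + I²) + 179 = 2*I² + 179 = 179 + 2*I²)
1/(r(-879) + N(51, 892)) = 1/((179 + 2*(-879)²) + (471/5 - ⅕*892)) = 1/((179 + 2*772641) + (471/5 - 892/5)) = 1/((179 + 1545282) - 421/5) = 1/(1545461 - 421/5) = 1/(7726884/5) = 5/7726884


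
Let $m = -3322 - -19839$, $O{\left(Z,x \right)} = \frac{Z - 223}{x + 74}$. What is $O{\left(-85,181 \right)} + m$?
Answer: $\frac{4211527}{255} \approx 16516.0$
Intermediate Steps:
$O{\left(Z,x \right)} = \frac{-223 + Z}{74 + x}$
$m = 16517$ ($m = -3322 + 19839 = 16517$)
$O{\left(-85,181 \right)} + m = \frac{-223 - 85}{74 + 181} + 16517 = \frac{1}{255} \left(-308\right) + 16517 = - \frac{308}{255} + 16517 = \frac{4211527}{255}$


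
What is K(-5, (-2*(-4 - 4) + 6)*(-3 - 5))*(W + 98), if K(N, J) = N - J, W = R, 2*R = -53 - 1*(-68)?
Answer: 36081/2 ≈ 18041.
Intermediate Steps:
R = 15/2 (R = (-53 - 1*(-68))/2 = (-53 + 68)/2 = (½)*15 = 15/2 ≈ 7.5000)
W = 15/2 ≈ 7.5000
K(-5, (-2*(-4 - 4) + 6)*(-3 - 5))*(W + 98) = (-5 - (-2*(-4 - 4) + 6)*(-3 - 5))*(15/2 + 98) = (-5 - (-2*(-8) + 6)*(-8))*(211/2) = (-5 - (16 + 6)*(-8))*(211/2) = (-5 - 22*(-8))*(211/2) = (-5 - 1*(-176))*(211/2) = (-5 + 176)*(211/2) = 171*(211/2) = 36081/2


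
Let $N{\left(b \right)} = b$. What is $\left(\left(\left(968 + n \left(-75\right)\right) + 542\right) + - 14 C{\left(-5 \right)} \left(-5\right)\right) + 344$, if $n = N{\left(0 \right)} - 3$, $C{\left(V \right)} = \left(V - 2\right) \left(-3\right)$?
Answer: $3549$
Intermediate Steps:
$C{\left(V \right)} = 6 - 3 V$ ($C{\left(V \right)} = \left(-2 + V\right) \left(-3\right) = 6 - 3 V$)
$n = -3$ ($n = 0 - 3 = -3$)
$\left(\left(\left(968 + n \left(-75\right)\right) + 542\right) + - 14 C{\left(-5 \right)} \left(-5\right)\right) + 344 = \left(\left(\left(968 - -225\right) + 542\right) + - 14 \left(6 - -15\right) \left(-5\right)\right) + 344 = \left(\left(\left(968 + 225\right) + 542\right) + - 14 \left(6 + 15\right) \left(-5\right)\right) + 344 = \left(\left(1193 + 542\right) + \left(-14\right) 21 \left(-5\right)\right) + 344 = \left(1735 - -1470\right) + 344 = \left(1735 + 1470\right) + 344 = 3205 + 344 = 3549$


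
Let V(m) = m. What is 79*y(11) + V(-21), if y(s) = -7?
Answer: -574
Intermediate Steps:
79*y(11) + V(-21) = 79*(-7) - 21 = -553 - 21 = -574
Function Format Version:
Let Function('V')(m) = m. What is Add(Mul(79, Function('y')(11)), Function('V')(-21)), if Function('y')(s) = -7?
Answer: -574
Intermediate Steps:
Add(Mul(79, Function('y')(11)), Function('V')(-21)) = Add(Mul(79, -7), -21) = Add(-553, -21) = -574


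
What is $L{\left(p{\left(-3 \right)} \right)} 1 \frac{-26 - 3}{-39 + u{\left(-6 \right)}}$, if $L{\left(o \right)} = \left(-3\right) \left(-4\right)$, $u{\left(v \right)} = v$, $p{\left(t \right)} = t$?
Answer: $\frac{116}{15} \approx 7.7333$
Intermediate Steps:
$L{\left(o \right)} = 12$
$L{\left(p{\left(-3 \right)} \right)} 1 \frac{-26 - 3}{-39 + u{\left(-6 \right)}} = 12 \cdot 1 \frac{-26 - 3}{-39 - 6} = 12 \left(- \frac{29}{-45}\right) = 12 \left(\left(-29\right) \left(- \frac{1}{45}\right)\right) = 12 \cdot \frac{29}{45} = \frac{116}{15}$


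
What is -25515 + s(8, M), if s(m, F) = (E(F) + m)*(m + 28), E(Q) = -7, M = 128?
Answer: -25479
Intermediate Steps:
s(m, F) = (-7 + m)*(28 + m) (s(m, F) = (-7 + m)*(m + 28) = (-7 + m)*(28 + m))
-25515 + s(8, M) = -25515 + (-196 + 8² + 21*8) = -25515 + (-196 + 64 + 168) = -25515 + 36 = -25479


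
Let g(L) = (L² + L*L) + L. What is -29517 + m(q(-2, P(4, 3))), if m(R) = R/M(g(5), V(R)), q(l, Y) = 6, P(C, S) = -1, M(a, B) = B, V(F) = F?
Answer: -29516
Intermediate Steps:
g(L) = L + 2*L² (g(L) = (L² + L²) + L = 2*L² + L = L + 2*L²)
m(R) = 1 (m(R) = R/R = 1)
-29517 + m(q(-2, P(4, 3))) = -29517 + 1 = -29516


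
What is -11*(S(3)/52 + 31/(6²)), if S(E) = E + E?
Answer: -5027/468 ≈ -10.741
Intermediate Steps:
S(E) = 2*E
-11*(S(3)/52 + 31/(6²)) = -11*((2*3)/52 + 31/(6²)) = -11*(6*(1/52) + 31/36) = -11*(3/26 + 31*(1/36)) = -11*(3/26 + 31/36) = -11*457/468 = -5027/468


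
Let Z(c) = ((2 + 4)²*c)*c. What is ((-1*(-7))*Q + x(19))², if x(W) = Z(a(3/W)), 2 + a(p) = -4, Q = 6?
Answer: 1790244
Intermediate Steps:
a(p) = -6 (a(p) = -2 - 4 = -6)
Z(c) = 36*c² (Z(c) = (6²*c)*c = (36*c)*c = 36*c²)
x(W) = 1296 (x(W) = 36*(-6)² = 36*36 = 1296)
((-1*(-7))*Q + x(19))² = (-1*(-7)*6 + 1296)² = (7*6 + 1296)² = (42 + 1296)² = 1338² = 1790244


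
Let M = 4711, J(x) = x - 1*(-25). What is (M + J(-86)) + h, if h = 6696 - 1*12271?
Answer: -925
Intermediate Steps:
h = -5575 (h = 6696 - 12271 = -5575)
J(x) = 25 + x (J(x) = x + 25 = 25 + x)
(M + J(-86)) + h = (4711 + (25 - 86)) - 5575 = (4711 - 61) - 5575 = 4650 - 5575 = -925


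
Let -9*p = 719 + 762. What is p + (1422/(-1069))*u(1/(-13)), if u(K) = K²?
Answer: -267571739/1625949 ≈ -164.56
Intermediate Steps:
p = -1481/9 (p = -(719 + 762)/9 = -⅑*1481 = -1481/9 ≈ -164.56)
p + (1422/(-1069))*u(1/(-13)) = -1481/9 + (1422/(-1069))*(1/(-13))² = -1481/9 + (1422*(-1/1069))*(-1/13)² = -1481/9 - 1422/1069*1/169 = -1481/9 - 1422/180661 = -267571739/1625949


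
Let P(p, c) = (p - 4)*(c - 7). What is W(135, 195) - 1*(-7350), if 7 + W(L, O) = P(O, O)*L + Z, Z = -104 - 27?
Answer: 4854792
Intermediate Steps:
P(p, c) = (-7 + c)*(-4 + p) (P(p, c) = (-4 + p)*(-7 + c) = (-7 + c)*(-4 + p))
Z = -131
W(L, O) = -138 + L*(28 + O² - 11*O) (W(L, O) = -7 + ((28 - 7*O - 4*O + O*O)*L - 131) = -7 + ((28 - 7*O - 4*O + O²)*L - 131) = -7 + ((28 + O² - 11*O)*L - 131) = -7 + (L*(28 + O² - 11*O) - 131) = -7 + (-131 + L*(28 + O² - 11*O)) = -138 + L*(28 + O² - 11*O))
W(135, 195) - 1*(-7350) = (-138 + 135*(28 + 195² - 11*195)) - 1*(-7350) = (-138 + 135*(28 + 38025 - 2145)) + 7350 = (-138 + 135*35908) + 7350 = (-138 + 4847580) + 7350 = 4847442 + 7350 = 4854792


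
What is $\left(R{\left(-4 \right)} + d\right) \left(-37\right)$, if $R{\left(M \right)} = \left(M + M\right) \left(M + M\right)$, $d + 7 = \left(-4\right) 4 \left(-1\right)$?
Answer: $-2701$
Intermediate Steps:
$d = 9$ ($d = -7 + \left(-4\right) 4 \left(-1\right) = -7 - -16 = -7 + 16 = 9$)
$R{\left(M \right)} = 4 M^{2}$ ($R{\left(M \right)} = 2 M 2 M = 4 M^{2}$)
$\left(R{\left(-4 \right)} + d\right) \left(-37\right) = \left(4 \left(-4\right)^{2} + 9\right) \left(-37\right) = \left(4 \cdot 16 + 9\right) \left(-37\right) = \left(64 + 9\right) \left(-37\right) = 73 \left(-37\right) = -2701$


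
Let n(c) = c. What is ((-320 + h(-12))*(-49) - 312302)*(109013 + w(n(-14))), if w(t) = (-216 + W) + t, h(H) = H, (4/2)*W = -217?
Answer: -32171346933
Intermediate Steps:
W = -217/2 (W = (½)*(-217) = -217/2 ≈ -108.50)
w(t) = -649/2 + t (w(t) = (-216 - 217/2) + t = -649/2 + t)
((-320 + h(-12))*(-49) - 312302)*(109013 + w(n(-14))) = ((-320 - 12)*(-49) - 312302)*(109013 + (-649/2 - 14)) = (-332*(-49) - 312302)*(109013 - 677/2) = (16268 - 312302)*(217349/2) = -296034*217349/2 = -32171346933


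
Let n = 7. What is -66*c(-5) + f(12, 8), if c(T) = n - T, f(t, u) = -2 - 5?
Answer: -799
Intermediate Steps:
f(t, u) = -7
c(T) = 7 - T
-66*c(-5) + f(12, 8) = -66*(7 - 1*(-5)) - 7 = -66*(7 + 5) - 7 = -66*12 - 7 = -792 - 7 = -799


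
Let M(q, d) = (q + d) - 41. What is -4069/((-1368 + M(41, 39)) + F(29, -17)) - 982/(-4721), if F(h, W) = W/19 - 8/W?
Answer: 6626423655/2027216284 ≈ 3.2687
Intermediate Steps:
M(q, d) = -41 + d + q (M(q, d) = (d + q) - 41 = -41 + d + q)
F(h, W) = -8/W + W/19 (F(h, W) = W*(1/19) - 8/W = W/19 - 8/W = -8/W + W/19)
-4069/((-1368 + M(41, 39)) + F(29, -17)) - 982/(-4721) = -4069/((-1368 + (-41 + 39 + 41)) + (-8/(-17) + (1/19)*(-17))) - 982/(-4721) = -4069/((-1368 + 39) + (-8*(-1/17) - 17/19)) - 982*(-1/4721) = -4069/(-1329 + (8/17 - 17/19)) + 982/4721 = -4069/(-1329 - 137/323) + 982/4721 = -4069/(-429404/323) + 982/4721 = -4069*(-323/429404) + 982/4721 = 1314287/429404 + 982/4721 = 6626423655/2027216284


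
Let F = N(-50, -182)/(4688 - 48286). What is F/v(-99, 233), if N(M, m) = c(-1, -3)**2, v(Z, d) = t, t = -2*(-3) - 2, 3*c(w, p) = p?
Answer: -1/174392 ≈ -5.7342e-6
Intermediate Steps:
c(w, p) = p/3
t = 4 (t = 6 - 2 = 4)
v(Z, d) = 4
N(M, m) = 1 (N(M, m) = ((1/3)*(-3))**2 = (-1)**2 = 1)
F = -1/43598 (F = 1/(4688 - 48286) = 1/(-43598) = 1*(-1/43598) = -1/43598 ≈ -2.2937e-5)
F/v(-99, 233) = -1/43598/4 = -1/43598*1/4 = -1/174392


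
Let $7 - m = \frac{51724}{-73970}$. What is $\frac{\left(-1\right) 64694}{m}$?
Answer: $- \frac{2392707590}{284757} \approx -8402.6$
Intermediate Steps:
$m = \frac{284757}{36985}$ ($m = 7 - \frac{51724}{-73970} = 7 - 51724 \left(- \frac{1}{73970}\right) = 7 - - \frac{25862}{36985} = 7 + \frac{25862}{36985} = \frac{284757}{36985} \approx 7.6993$)
$\frac{\left(-1\right) 64694}{m} = \frac{\left(-1\right) 64694}{\frac{284757}{36985}} = \left(-64694\right) \frac{36985}{284757} = - \frac{2392707590}{284757}$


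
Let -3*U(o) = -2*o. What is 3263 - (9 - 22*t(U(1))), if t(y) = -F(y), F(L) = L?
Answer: 9718/3 ≈ 3239.3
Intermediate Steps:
U(o) = 2*o/3 (U(o) = -(-2)*o/3 = 2*o/3)
t(y) = -y
3263 - (9 - 22*t(U(1))) = 3263 - (9 - (-22)*(⅔)*1) = 3263 - (9 - (-22)*2/3) = 3263 - (9 - 22*(-⅔)) = 3263 - (9 + 44/3) = 3263 - 1*71/3 = 3263 - 71/3 = 9718/3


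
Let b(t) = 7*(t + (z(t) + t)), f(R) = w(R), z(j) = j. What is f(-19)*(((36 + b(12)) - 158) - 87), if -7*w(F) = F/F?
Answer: -43/7 ≈ -6.1429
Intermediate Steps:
w(F) = -1/7 (w(F) = -F/(7*F) = -1/7*1 = -1/7)
f(R) = -1/7
b(t) = 21*t (b(t) = 7*(t + (t + t)) = 7*(t + 2*t) = 7*(3*t) = 21*t)
f(-19)*(((36 + b(12)) - 158) - 87) = -(((36 + 21*12) - 158) - 87)/7 = -(((36 + 252) - 158) - 87)/7 = -((288 - 158) - 87)/7 = -(130 - 87)/7 = -1/7*43 = -43/7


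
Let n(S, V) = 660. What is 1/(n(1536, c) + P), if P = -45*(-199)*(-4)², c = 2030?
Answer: 1/143940 ≈ 6.9473e-6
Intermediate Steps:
P = 143280 (P = 8955*16 = 143280)
1/(n(1536, c) + P) = 1/(660 + 143280) = 1/143940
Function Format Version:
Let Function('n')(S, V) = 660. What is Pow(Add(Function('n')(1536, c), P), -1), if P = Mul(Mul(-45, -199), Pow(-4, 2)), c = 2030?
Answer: Rational(1, 143940) ≈ 6.9473e-6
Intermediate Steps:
P = 143280 (P = Mul(8955, 16) = 143280)
Pow(Add(Function('n')(1536, c), P), -1) = Pow(Add(660, 143280), -1) = Pow(143940, -1) = Rational(1, 143940)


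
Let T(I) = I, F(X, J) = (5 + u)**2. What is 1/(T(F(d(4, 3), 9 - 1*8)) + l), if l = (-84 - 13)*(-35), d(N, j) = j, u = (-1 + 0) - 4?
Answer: 1/3395 ≈ 0.00029455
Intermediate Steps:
u = -5 (u = -1 - 4 = -5)
F(X, J) = 0 (F(X, J) = (5 - 5)**2 = 0**2 = 0)
l = 3395 (l = -97*(-35) = 3395)
1/(T(F(d(4, 3), 9 - 1*8)) + l) = 1/(0 + 3395) = 1/3395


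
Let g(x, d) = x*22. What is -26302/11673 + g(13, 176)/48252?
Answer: -210964271/93874266 ≈ -2.2473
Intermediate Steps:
g(x, d) = 22*x
-26302/11673 + g(13, 176)/48252 = -26302/11673 + (22*13)/48252 = -26302*1/11673 + 286*(1/48252) = -26302/11673 + 143/24126 = -210964271/93874266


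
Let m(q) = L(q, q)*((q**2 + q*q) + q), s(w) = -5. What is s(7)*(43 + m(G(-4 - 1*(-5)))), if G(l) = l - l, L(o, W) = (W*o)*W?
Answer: -215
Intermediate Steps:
L(o, W) = o*W**2
G(l) = 0
m(q) = q**3*(q + 2*q**2) (m(q) = (q*q**2)*((q**2 + q*q) + q) = q**3*((q**2 + q**2) + q) = q**3*(2*q**2 + q) = q**3*(q + 2*q**2))
s(7)*(43 + m(G(-4 - 1*(-5)))) = -5*(43 + 0**4*(1 + 2*0)) = -5*(43 + 0*(1 + 0)) = -5*(43 + 0*1) = -5*(43 + 0) = -5*43 = -215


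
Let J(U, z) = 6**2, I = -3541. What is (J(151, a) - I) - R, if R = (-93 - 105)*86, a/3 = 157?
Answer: 20605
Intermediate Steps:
a = 471 (a = 3*157 = 471)
J(U, z) = 36
R = -17028 (R = -198*86 = -17028)
(J(151, a) - I) - R = (36 - 1*(-3541)) - 1*(-17028) = (36 + 3541) + 17028 = 3577 + 17028 = 20605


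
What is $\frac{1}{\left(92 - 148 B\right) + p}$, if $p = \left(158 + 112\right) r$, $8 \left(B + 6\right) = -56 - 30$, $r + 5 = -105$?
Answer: $- \frac{1}{27129} \approx -3.6861 \cdot 10^{-5}$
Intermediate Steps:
$r = -110$ ($r = -5 - 105 = -110$)
$B = - \frac{67}{4}$ ($B = -6 + \frac{-56 - 30}{8} = -6 + \frac{1}{8} \left(-86\right) = -6 - \frac{43}{4} = - \frac{67}{4} \approx -16.75$)
$p = -29700$ ($p = \left(158 + 112\right) \left(-110\right) = 270 \left(-110\right) = -29700$)
$\frac{1}{\left(92 - 148 B\right) + p} = \frac{1}{\left(92 - -2479\right) - 29700} = \frac{1}{\left(92 + 2479\right) - 29700} = \frac{1}{2571 - 29700} = \frac{1}{-27129} = - \frac{1}{27129}$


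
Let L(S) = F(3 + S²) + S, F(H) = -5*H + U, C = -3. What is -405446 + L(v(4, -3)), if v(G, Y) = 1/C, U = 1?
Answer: -3649148/9 ≈ -4.0546e+5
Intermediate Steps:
F(H) = 1 - 5*H (F(H) = -5*H + 1 = 1 - 5*H)
v(G, Y) = -⅓ (v(G, Y) = 1/(-3) = -⅓)
L(S) = -14 + S - 5*S² (L(S) = (1 - 5*(3 + S²)) + S = (1 + (-15 - 5*S²)) + S = (-14 - 5*S²) + S = -14 + S - 5*S²)
-405446 + L(v(4, -3)) = -405446 + (-14 - ⅓ - 5*(-⅓)²) = -405446 + (-14 - ⅓ - 5*⅑) = -405446 + (-14 - ⅓ - 5/9) = -405446 - 134/9 = -3649148/9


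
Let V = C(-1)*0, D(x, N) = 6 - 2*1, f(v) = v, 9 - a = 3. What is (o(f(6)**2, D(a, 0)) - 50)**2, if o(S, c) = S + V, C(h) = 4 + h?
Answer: 196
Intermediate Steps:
a = 6 (a = 9 - 1*3 = 9 - 3 = 6)
D(x, N) = 4 (D(x, N) = 6 - 2 = 4)
V = 0 (V = (4 - 1)*0 = 3*0 = 0)
o(S, c) = S (o(S, c) = S + 0 = S)
(o(f(6)**2, D(a, 0)) - 50)**2 = (6**2 - 50)**2 = (36 - 50)**2 = (-14)**2 = 196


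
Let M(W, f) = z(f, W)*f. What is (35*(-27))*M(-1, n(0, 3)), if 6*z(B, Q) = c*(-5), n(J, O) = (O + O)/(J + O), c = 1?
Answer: 1575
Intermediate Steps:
n(J, O) = 2*O/(J + O) (n(J, O) = (2*O)/(J + O) = 2*O/(J + O))
z(B, Q) = -⅚ (z(B, Q) = (1*(-5))/6 = (⅙)*(-5) = -⅚)
M(W, f) = -5*f/6
(35*(-27))*M(-1, n(0, 3)) = (35*(-27))*(-5*3/(3*(0 + 3))) = -(-1575)*2*3/3/2 = -(-1575)*2*3*(⅓)/2 = -(-1575)*2/2 = -945*(-5/3) = 1575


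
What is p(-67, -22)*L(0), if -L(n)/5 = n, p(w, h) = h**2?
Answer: 0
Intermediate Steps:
L(n) = -5*n
p(-67, -22)*L(0) = (-22)**2*(-5*0) = 484*0 = 0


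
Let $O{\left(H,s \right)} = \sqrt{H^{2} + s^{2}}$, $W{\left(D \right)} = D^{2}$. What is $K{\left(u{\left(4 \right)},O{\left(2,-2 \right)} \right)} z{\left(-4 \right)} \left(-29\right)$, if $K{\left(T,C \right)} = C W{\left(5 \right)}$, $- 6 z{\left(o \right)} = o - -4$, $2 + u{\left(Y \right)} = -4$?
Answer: $0$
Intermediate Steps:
$u{\left(Y \right)} = -6$ ($u{\left(Y \right)} = -2 - 4 = -6$)
$z{\left(o \right)} = - \frac{2}{3} - \frac{o}{6}$ ($z{\left(o \right)} = - \frac{o - -4}{6} = - \frac{o + 4}{6} = - \frac{4 + o}{6} = - \frac{2}{3} - \frac{o}{6}$)
$K{\left(T,C \right)} = 25 C$ ($K{\left(T,C \right)} = C 5^{2} = C 25 = 25 C$)
$K{\left(u{\left(4 \right)},O{\left(2,-2 \right)} \right)} z{\left(-4 \right)} \left(-29\right) = 25 \sqrt{2^{2} + \left(-2\right)^{2}} \left(- \frac{2}{3} - - \frac{2}{3}\right) \left(-29\right) = 25 \sqrt{4 + 4} \left(- \frac{2}{3} + \frac{2}{3}\right) \left(-29\right) = 25 \sqrt{8} \cdot 0 \left(-29\right) = 25 \cdot 2 \sqrt{2} \cdot 0 \left(-29\right) = 50 \sqrt{2} \cdot 0 \left(-29\right) = 0 \left(-29\right) = 0$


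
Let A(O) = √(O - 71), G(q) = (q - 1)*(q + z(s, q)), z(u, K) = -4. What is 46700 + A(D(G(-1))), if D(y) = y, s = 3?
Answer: 46700 + I*√61 ≈ 46700.0 + 7.8102*I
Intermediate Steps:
G(q) = (-1 + q)*(-4 + q) (G(q) = (q - 1)*(q - 4) = (-1 + q)*(-4 + q))
A(O) = √(-71 + O)
46700 + A(D(G(-1))) = 46700 + √(-71 + (4 + (-1)² - 5*(-1))) = 46700 + √(-71 + (4 + 1 + 5)) = 46700 + √(-71 + 10) = 46700 + √(-61) = 46700 + I*√61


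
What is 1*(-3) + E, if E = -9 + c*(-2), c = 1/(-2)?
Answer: -11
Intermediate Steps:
c = -1/2 ≈ -0.50000
E = -8 (E = -9 - 1/2*(-2) = -9 + 1 = -8)
1*(-3) + E = 1*(-3) - 8 = -3 - 8 = -11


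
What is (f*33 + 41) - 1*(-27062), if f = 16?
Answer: 27631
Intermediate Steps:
(f*33 + 41) - 1*(-27062) = (16*33 + 41) - 1*(-27062) = (528 + 41) + 27062 = 569 + 27062 = 27631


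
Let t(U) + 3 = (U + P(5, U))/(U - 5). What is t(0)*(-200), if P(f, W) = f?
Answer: 800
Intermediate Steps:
t(U) = -3 + (5 + U)/(-5 + U) (t(U) = -3 + (U + 5)/(U - 5) = -3 + (5 + U)/(-5 + U))
t(0)*(-200) = (2*(10 - 1*0)/(-5 + 0))*(-200) = (2*(10 + 0)/(-5))*(-200) = (2*(-1/5)*10)*(-200) = -4*(-200) = 800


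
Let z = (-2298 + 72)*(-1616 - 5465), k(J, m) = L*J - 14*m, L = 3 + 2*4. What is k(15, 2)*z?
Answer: 2159435922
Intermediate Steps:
L = 11 (L = 3 + 8 = 11)
k(J, m) = -14*m + 11*J (k(J, m) = 11*J - 14*m = -14*m + 11*J)
z = 15762306 (z = -2226*(-7081) = 15762306)
k(15, 2)*z = (-14*2 + 11*15)*15762306 = (-28 + 165)*15762306 = 137*15762306 = 2159435922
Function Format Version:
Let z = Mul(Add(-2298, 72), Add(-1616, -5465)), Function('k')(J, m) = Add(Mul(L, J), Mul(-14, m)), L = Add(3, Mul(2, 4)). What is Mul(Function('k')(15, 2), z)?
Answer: 2159435922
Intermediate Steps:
L = 11 (L = Add(3, 8) = 11)
Function('k')(J, m) = Add(Mul(-14, m), Mul(11, J)) (Function('k')(J, m) = Add(Mul(11, J), Mul(-14, m)) = Add(Mul(-14, m), Mul(11, J)))
z = 15762306 (z = Mul(-2226, -7081) = 15762306)
Mul(Function('k')(15, 2), z) = Mul(Add(Mul(-14, 2), Mul(11, 15)), 15762306) = Mul(Add(-28, 165), 15762306) = Mul(137, 15762306) = 2159435922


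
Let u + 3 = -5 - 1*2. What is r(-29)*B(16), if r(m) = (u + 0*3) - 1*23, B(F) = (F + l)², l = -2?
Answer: -6468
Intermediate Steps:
u = -10 (u = -3 + (-5 - 1*2) = -3 + (-5 - 2) = -3 - 7 = -10)
B(F) = (-2 + F)² (B(F) = (F - 2)² = (-2 + F)²)
r(m) = -33 (r(m) = (-10 + 0*3) - 1*23 = (-10 + 0) - 23 = -10 - 23 = -33)
r(-29)*B(16) = -33*(-2 + 16)² = -33*14² = -33*196 = -6468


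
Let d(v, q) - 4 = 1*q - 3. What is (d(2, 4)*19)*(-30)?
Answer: -2850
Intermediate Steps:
d(v, q) = 1 + q (d(v, q) = 4 + (1*q - 3) = 4 + (q - 3) = 4 + (-3 + q) = 1 + q)
(d(2, 4)*19)*(-30) = ((1 + 4)*19)*(-30) = (5*19)*(-30) = 95*(-30) = -2850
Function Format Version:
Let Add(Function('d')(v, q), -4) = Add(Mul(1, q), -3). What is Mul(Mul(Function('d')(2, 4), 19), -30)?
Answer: -2850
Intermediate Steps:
Function('d')(v, q) = Add(1, q) (Function('d')(v, q) = Add(4, Add(Mul(1, q), -3)) = Add(4, Add(q, -3)) = Add(4, Add(-3, q)) = Add(1, q))
Mul(Mul(Function('d')(2, 4), 19), -30) = Mul(Mul(Add(1, 4), 19), -30) = Mul(Mul(5, 19), -30) = Mul(95, -30) = -2850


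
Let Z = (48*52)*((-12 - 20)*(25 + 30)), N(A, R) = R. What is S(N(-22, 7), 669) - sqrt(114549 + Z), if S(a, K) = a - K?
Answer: -662 - 3*I*sqrt(475379) ≈ -662.0 - 2068.4*I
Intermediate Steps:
Z = -4392960 (Z = 2496*(-32*55) = 2496*(-1760) = -4392960)
S(N(-22, 7), 669) - sqrt(114549 + Z) = (7 - 1*669) - sqrt(114549 - 4392960) = (7 - 669) - sqrt(-4278411) = -662 - 3*I*sqrt(475379)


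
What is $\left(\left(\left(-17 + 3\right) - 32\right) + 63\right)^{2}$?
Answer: $289$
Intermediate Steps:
$\left(\left(\left(-17 + 3\right) - 32\right) + 63\right)^{2} = \left(\left(-14 - 32\right) + 63\right)^{2} = \left(-46 + 63\right)^{2} = 17^{2} = 289$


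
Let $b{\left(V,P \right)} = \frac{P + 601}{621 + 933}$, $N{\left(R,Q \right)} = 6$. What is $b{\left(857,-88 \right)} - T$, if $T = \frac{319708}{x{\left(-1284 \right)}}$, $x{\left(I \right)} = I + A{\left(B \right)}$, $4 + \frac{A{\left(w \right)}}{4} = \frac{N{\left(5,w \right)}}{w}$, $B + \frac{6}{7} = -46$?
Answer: $\frac{6799076395}{27620278} \approx 246.16$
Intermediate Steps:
$B = - \frac{328}{7}$ ($B = - \frac{6}{7} - 46 = - \frac{328}{7} \approx -46.857$)
$A{\left(w \right)} = -16 + \frac{24}{w}$ ($A{\left(w \right)} = -16 + 4 \frac{6}{w} = -16 + \frac{24}{w}$)
$b{\left(V,P \right)} = \frac{601}{1554} + \frac{P}{1554}$ ($b{\left(V,P \right)} = \frac{601 + P}{1554} = \left(601 + P\right) \frac{1}{1554} = \frac{601}{1554} + \frac{P}{1554}$)
$x{\left(I \right)} = - \frac{677}{41} + I$ ($x{\left(I \right)} = I - \left(16 - \frac{24}{- \frac{328}{7}}\right) = I + \left(-16 + 24 \left(- \frac{7}{328}\right)\right) = I - \frac{677}{41} = - \frac{677}{41} + I$)
$T = - \frac{13108028}{53321}$ ($T = \frac{319708}{- \frac{677}{41} - 1284} = \frac{319708}{- \frac{53321}{41}} = 319708 \left(- \frac{41}{53321}\right) = - \frac{13108028}{53321} \approx -245.83$)
$b{\left(857,-88 \right)} - T = \left(\frac{601}{1554} + \frac{1}{1554} \left(-88\right)\right) - - \frac{13108028}{53321} = \left(\frac{601}{1554} - \frac{44}{777}\right) + \frac{13108028}{53321} = \frac{171}{518} + \frac{13108028}{53321} = \frac{6799076395}{27620278}$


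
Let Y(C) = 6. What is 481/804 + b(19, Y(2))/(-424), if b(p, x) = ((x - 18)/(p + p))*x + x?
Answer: 119132/202407 ≈ 0.58858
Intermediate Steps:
b(p, x) = x + x*(-18 + x)/(2*p) (b(p, x) = ((-18 + x)/((2*p)))*x + x = ((-18 + x)*(1/(2*p)))*x + x = ((-18 + x)/(2*p))*x + x = x*(-18 + x)/(2*p) + x = x + x*(-18 + x)/(2*p))
481/804 + b(19, Y(2))/(-424) = 481/804 + ((½)*6*(-18 + 6 + 2*19)/19)/(-424) = 481*(1/804) - 6*(-18 + 6 + 38)/(848*19) = 481/804 - 6*26/(848*19) = 481/804 - 1/424*78/19 = 481/804 - 39/4028 = 119132/202407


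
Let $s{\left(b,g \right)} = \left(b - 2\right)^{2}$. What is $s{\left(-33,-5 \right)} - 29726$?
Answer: $-28501$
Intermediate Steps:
$s{\left(b,g \right)} = \left(-2 + b\right)^{2}$
$s{\left(-33,-5 \right)} - 29726 = \left(-2 - 33\right)^{2} - 29726 = \left(-35\right)^{2} - 29726 = 1225 - 29726 = -28501$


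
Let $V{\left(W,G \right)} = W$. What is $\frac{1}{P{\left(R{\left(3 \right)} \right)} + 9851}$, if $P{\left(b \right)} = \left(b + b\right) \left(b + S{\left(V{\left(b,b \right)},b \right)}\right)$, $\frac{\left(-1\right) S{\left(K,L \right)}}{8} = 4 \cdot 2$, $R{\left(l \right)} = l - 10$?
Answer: $\frac{1}{10845} \approx 9.2208 \cdot 10^{-5}$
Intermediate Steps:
$R{\left(l \right)} = -10 + l$
$S{\left(K,L \right)} = -64$ ($S{\left(K,L \right)} = - 8 \cdot 4 \cdot 2 = \left(-8\right) 8 = -64$)
$P{\left(b \right)} = 2 b \left(-64 + b\right)$ ($P{\left(b \right)} = \left(b + b\right) \left(b - 64\right) = 2 b \left(-64 + b\right)$)
$\frac{1}{P{\left(R{\left(3 \right)} \right)} + 9851} = \frac{1}{2 \left(-10 + 3\right) \left(-64 + \left(-10 + 3\right)\right) + 9851} = \frac{1}{2 \left(-7\right) \left(-64 - 7\right) + 9851} = \frac{1}{2 \left(-7\right) \left(-71\right) + 9851} = \frac{1}{994 + 9851} = \frac{1}{10845}$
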